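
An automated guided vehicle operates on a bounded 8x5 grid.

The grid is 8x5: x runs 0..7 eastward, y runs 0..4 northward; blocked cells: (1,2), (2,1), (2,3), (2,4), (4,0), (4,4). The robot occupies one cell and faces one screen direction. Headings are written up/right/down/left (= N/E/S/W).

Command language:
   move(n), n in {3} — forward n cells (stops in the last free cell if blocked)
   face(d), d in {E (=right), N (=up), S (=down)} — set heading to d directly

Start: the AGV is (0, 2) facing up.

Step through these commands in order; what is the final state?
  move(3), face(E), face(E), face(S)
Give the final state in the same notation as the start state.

(0, 4) facing down

t0: (0, 2) facing up
[1] after move(3): (0, 4) facing up
[2] after face(E): (0, 4) facing right
[3] after face(E): (0, 4) facing right
[4] after face(S): (0, 4) facing down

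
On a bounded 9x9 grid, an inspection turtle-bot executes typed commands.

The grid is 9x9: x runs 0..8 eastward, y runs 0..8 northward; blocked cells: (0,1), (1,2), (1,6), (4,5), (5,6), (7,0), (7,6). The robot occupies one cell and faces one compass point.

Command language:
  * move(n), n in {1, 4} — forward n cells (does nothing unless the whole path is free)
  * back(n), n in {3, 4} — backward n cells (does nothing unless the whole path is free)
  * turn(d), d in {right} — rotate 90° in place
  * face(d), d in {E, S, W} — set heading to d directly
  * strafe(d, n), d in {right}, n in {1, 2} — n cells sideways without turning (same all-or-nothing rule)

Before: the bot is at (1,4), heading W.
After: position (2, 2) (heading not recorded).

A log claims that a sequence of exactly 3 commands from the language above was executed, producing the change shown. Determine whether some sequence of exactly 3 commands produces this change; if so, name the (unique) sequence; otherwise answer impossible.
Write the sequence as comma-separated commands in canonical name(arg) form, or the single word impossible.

face(E), move(1), strafe(right, 2)

key: running strafe(right, 2) before face(E) would end elsewhere — order is forced
begin: at (1,4), heading W
step 1 (face(E)): at (1,4), heading E
step 2 (move(1)): at (2,4), heading E
step 3 (strafe(right, 2)): at (2,2), heading E
uniquely the one of 1000 3-step routes that fits.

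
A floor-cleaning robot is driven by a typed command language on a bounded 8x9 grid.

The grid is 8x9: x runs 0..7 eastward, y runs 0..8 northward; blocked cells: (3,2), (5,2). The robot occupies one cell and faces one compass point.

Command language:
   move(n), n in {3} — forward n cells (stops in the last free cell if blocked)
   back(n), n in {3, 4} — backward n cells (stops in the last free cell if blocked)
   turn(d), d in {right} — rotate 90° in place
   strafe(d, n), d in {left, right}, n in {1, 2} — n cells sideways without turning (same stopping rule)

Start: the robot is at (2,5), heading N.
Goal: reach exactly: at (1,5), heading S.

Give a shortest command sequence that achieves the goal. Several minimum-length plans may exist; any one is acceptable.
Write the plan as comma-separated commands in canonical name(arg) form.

strafe(left, 1), turn(right), turn(right)

from: at (2,5), heading N
t=1 strafe(left, 1) ⇒ at (1,5), heading N
t=2 turn(right) ⇒ at (1,5), heading E
t=3 turn(right) ⇒ at (1,5), heading S
minimal: 3 command(s), checked below 3.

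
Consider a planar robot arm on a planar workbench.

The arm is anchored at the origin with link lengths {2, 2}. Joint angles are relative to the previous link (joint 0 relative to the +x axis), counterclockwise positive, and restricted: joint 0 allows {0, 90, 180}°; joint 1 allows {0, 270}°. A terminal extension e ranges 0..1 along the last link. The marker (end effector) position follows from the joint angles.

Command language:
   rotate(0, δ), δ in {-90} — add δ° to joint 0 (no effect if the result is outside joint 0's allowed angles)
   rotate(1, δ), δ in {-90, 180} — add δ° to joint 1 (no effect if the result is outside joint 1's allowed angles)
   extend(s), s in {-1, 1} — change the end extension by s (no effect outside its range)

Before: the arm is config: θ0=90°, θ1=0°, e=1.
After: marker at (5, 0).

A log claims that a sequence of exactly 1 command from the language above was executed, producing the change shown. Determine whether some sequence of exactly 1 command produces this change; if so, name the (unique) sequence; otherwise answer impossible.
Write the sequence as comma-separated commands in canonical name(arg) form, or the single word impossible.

rotate(0, -90)

initial: config: θ0=90°, θ1=0°, e=1
t=1 rotate(0, -90) ⇒ config: θ0=0°, θ1=0°, e=1
no rival 1-sequence matches.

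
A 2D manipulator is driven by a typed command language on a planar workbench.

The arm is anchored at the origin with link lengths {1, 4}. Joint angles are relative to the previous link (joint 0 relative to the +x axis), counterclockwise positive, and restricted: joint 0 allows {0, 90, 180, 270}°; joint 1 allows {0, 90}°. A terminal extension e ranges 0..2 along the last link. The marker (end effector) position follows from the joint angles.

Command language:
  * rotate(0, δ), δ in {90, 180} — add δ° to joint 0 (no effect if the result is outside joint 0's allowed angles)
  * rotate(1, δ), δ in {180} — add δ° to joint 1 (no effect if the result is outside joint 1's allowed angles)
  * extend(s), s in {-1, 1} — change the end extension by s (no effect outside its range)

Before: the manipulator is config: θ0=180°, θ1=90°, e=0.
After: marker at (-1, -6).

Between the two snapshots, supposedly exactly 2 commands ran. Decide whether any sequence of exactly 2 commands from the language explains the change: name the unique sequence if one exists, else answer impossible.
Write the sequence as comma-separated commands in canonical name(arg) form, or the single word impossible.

extend(1), extend(1)

from: config: θ0=180°, θ1=90°, e=0
1. extend(1) → config: θ0=180°, θ1=90°, e=1
2. extend(1) → config: θ0=180°, θ1=90°, e=2
no other 2-command option fits: unique.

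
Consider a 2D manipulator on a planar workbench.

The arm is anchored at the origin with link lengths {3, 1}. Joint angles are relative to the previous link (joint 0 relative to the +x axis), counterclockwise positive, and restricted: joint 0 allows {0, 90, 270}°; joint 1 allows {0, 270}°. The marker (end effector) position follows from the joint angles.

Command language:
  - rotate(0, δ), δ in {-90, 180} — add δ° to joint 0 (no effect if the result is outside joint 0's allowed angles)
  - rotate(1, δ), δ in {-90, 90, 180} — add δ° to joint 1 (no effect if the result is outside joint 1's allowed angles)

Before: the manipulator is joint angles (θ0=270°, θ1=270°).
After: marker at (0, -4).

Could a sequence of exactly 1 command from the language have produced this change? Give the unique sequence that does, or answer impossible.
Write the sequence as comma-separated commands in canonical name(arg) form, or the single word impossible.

rotate(1, 90)

from: joint angles (θ0=270°, θ1=270°)
1. rotate(1, 90) → joint angles (θ0=270°, θ1=0°)
uniquely the one of 5 1-step routes that fits.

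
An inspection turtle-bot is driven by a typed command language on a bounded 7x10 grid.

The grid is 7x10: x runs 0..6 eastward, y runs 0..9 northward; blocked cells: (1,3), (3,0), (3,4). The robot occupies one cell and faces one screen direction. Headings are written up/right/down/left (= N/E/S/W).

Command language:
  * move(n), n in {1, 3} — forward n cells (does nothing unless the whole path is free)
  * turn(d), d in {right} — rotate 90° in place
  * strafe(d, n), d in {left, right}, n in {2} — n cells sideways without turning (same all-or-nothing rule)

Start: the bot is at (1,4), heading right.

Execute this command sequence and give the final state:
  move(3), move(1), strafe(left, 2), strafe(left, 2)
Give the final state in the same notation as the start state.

begin: at (1,4), heading right
1. move(3) → at (1,4), heading right
2. move(1) → at (2,4), heading right
3. strafe(left, 2) → at (2,6), heading right
4. strafe(left, 2) → at (2,8), heading right

at (2,8), heading right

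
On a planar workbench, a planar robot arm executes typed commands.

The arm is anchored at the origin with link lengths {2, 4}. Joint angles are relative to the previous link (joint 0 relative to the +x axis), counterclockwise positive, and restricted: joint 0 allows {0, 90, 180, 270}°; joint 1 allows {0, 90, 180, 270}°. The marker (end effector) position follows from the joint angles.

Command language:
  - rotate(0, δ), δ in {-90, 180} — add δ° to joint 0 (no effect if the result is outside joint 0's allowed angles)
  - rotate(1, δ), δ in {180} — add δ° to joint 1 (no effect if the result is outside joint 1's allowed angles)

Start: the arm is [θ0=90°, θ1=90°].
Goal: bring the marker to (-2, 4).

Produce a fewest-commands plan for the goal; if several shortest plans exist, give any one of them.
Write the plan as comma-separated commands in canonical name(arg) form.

rotate(1, 180), rotate(0, -90), rotate(0, 180)

from: [θ0=90°, θ1=90°]
1. rotate(1, 180) → [θ0=90°, θ1=270°]
2. rotate(0, -90) → [θ0=0°, θ1=270°]
3. rotate(0, 180) → [θ0=180°, θ1=270°]
shorter routes all fall short; 3 is best.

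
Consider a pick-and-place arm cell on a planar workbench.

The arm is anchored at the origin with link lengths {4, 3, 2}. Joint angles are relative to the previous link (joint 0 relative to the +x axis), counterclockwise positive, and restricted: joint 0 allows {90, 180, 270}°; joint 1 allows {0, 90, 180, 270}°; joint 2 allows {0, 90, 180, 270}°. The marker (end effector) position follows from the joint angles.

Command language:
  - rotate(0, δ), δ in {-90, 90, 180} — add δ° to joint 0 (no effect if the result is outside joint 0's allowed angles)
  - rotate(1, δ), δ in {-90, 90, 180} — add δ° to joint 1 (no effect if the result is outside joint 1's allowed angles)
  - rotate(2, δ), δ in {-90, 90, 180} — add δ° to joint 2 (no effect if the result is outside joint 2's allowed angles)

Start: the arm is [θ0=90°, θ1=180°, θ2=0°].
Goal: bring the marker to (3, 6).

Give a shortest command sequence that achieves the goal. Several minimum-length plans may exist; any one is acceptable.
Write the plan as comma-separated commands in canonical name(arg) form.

initial: [θ0=90°, θ1=180°, θ2=0°]
[1] after rotate(1, 90): [θ0=90°, θ1=270°, θ2=0°]
[2] after rotate(2, 90): [θ0=90°, θ1=270°, θ2=90°]
nothing shorter than 2 reaches the goal.

rotate(1, 90), rotate(2, 90)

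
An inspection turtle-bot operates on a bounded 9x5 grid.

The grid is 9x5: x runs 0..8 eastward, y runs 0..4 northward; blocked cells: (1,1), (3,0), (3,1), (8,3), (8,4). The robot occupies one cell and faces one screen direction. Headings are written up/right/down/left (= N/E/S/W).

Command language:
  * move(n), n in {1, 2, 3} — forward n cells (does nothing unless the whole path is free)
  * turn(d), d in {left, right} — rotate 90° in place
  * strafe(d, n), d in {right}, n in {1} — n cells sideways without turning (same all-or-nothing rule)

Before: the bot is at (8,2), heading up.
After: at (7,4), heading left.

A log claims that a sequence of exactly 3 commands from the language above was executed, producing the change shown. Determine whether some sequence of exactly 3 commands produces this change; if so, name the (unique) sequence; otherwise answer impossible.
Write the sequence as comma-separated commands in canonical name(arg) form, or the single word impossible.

checked all 3-command options: none fits.

impossible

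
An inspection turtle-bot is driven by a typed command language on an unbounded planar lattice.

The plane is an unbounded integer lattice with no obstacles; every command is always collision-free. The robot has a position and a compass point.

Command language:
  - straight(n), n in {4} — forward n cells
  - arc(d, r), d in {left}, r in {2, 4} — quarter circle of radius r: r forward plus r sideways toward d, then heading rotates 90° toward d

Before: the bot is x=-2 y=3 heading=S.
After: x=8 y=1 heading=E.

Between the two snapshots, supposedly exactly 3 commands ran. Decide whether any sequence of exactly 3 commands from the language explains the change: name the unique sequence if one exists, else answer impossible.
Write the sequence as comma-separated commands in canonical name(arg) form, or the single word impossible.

arc(left, 2), straight(4), straight(4)

key: cell and facing (now E) both changed — the 3 commands mix motion and turning
initial: x=-2 y=3 heading=S
[1] after arc(left, 2): x=0 y=1 heading=E
[2] after straight(4): x=4 y=1 heading=E
[3] after straight(4): x=8 y=1 heading=E
no other 3-command option fits: unique.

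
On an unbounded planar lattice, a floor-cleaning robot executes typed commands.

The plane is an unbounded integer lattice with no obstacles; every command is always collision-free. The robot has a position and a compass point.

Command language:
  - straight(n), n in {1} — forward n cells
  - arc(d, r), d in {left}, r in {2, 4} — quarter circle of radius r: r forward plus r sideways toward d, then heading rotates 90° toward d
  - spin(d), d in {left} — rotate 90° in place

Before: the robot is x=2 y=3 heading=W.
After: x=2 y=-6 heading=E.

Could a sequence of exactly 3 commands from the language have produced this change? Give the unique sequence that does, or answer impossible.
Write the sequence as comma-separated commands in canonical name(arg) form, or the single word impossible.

arc(left, 4), straight(1), arc(left, 4)

key: cell and facing (now E) both changed — the 3 commands mix motion and turning
t0: x=2 y=3 heading=W
[1] after arc(left, 4): x=-2 y=-1 heading=S
[2] after straight(1): x=-2 y=-2 heading=S
[3] after arc(left, 4): x=2 y=-6 heading=E
no other 3-command option fits: unique.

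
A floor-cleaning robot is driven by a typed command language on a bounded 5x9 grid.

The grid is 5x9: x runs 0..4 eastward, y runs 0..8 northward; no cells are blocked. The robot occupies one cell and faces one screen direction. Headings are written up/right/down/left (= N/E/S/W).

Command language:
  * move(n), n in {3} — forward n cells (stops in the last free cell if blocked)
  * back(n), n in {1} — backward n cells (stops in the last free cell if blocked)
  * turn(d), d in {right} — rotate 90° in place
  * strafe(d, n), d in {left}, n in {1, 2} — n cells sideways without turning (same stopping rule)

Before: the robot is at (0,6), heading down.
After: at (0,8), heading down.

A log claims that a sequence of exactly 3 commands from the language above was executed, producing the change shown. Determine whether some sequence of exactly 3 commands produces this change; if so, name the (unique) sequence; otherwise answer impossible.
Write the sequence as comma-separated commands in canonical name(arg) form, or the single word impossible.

back(1), back(1), back(1)

key: still facing S at the end — nothing in the sequence rotates
from: at (0,6), heading down
1. back(1) → at (0,7), heading down
2. back(1) → at (0,8), heading down
3. back(1) → at (0,8), heading down
no rival 3-sequence matches.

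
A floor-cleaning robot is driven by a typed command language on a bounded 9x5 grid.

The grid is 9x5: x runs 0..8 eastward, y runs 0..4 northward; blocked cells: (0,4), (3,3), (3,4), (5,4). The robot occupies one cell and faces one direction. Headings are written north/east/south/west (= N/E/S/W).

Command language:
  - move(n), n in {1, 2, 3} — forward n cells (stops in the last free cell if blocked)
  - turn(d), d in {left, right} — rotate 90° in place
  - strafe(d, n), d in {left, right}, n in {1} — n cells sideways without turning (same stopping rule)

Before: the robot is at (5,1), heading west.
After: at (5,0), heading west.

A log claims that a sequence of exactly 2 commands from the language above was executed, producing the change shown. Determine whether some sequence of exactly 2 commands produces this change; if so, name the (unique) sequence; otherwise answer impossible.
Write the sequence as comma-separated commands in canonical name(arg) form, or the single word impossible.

key: the second strafe(left, 1) runs into the grid edge before its full distance
begin: at (5,1), heading west
step 1 (strafe(left, 1)): at (5,0), heading west
step 2 (strafe(left, 1)): at (5,0), heading west
no rival 2-sequence matches.

strafe(left, 1), strafe(left, 1)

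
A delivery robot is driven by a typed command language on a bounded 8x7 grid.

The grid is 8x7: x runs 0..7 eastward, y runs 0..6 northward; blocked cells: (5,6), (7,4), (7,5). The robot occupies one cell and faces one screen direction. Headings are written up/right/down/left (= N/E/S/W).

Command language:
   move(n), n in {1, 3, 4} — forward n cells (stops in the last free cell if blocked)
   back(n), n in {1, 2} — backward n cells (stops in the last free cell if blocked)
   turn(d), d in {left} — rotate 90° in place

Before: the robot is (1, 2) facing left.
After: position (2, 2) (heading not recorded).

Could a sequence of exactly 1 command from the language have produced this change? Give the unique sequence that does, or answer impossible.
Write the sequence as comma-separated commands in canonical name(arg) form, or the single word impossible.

start: (1, 2) facing left
1. back(1) → (2, 2) facing left
uniquely the one of 6 1-step routes that fits.

back(1)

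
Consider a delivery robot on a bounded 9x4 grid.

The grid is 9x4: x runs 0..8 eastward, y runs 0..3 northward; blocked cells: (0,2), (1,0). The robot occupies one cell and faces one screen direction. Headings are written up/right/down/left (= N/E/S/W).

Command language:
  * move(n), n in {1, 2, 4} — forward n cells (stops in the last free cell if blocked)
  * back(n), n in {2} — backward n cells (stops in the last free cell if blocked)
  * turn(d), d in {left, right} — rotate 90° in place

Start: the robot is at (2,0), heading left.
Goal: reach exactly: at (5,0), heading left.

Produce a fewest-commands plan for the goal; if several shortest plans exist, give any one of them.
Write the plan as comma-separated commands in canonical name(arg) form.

back(2), move(1), back(2)

initial: at (2,0), heading left
t=1 back(2) ⇒ at (4,0), heading left
t=2 move(1) ⇒ at (3,0), heading left
t=3 back(2) ⇒ at (5,0), heading left
shorter routes all fall short; 3 is best.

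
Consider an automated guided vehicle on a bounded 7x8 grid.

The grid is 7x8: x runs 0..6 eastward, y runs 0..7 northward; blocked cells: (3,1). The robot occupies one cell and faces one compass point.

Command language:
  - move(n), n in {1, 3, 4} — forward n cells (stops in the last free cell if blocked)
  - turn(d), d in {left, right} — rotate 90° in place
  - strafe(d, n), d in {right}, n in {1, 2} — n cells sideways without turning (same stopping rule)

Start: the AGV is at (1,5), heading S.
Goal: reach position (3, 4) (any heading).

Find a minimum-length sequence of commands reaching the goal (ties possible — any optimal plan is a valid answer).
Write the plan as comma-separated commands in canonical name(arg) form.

t0: at (1,5), heading S
t=1 turn(left) ⇒ at (1,5), heading E
t=2 move(1) ⇒ at (2,5), heading E
t=3 move(1) ⇒ at (3,5), heading E
t=4 strafe(right, 1) ⇒ at (3,4), heading E
nothing shorter than 4 reaches the goal.

turn(left), move(1), move(1), strafe(right, 1)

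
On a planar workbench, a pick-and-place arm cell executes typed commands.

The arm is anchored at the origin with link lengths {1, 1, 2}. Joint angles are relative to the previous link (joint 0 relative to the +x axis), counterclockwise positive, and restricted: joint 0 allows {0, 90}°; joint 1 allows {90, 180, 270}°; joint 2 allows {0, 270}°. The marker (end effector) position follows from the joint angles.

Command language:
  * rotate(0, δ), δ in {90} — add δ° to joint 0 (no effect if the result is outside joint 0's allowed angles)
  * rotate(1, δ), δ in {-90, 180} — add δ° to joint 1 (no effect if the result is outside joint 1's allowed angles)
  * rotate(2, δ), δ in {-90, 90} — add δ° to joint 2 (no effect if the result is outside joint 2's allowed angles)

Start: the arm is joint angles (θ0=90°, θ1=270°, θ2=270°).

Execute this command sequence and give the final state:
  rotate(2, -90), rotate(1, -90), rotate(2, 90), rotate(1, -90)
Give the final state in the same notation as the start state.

joint angles (θ0=90°, θ1=90°, θ2=0°)

initial: joint angles (θ0=90°, θ1=270°, θ2=270°)
1. rotate(2, -90) → joint angles (θ0=90°, θ1=270°, θ2=270°)
2. rotate(1, -90) → joint angles (θ0=90°, θ1=180°, θ2=270°)
3. rotate(2, 90) → joint angles (θ0=90°, θ1=180°, θ2=0°)
4. rotate(1, -90) → joint angles (θ0=90°, θ1=90°, θ2=0°)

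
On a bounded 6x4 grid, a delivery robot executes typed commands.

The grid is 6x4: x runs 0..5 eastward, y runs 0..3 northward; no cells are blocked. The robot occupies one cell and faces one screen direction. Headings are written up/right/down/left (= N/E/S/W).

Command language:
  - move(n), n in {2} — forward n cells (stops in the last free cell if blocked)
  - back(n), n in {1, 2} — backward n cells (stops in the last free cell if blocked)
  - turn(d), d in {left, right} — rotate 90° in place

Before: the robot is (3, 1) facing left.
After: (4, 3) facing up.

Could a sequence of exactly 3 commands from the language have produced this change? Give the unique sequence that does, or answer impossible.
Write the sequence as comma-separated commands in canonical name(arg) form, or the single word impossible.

back(1), turn(right), move(2)

key: cell and facing (now N) both changed — the 3 commands mix motion and turning
from: (3, 1) facing left
1. back(1) → (4, 1) facing left
2. turn(right) → (4, 1) facing up
3. move(2) → (4, 3) facing up
uniquely the one of 125 3-step routes that fits.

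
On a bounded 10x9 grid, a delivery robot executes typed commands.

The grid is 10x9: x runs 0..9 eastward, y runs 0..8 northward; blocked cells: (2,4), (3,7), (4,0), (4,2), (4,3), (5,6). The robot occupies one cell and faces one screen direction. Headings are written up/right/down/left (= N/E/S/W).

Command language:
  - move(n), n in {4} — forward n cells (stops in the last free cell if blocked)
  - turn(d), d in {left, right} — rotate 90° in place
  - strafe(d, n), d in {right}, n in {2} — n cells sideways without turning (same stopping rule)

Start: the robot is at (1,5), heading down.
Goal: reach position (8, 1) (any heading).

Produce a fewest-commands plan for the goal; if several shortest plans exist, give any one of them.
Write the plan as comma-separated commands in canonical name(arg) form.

begin: at (1,5), heading down
step 1 (move(4)): at (1,1), heading down
step 2 (strafe(right, 2)): at (0,1), heading down
step 3 (turn(left)): at (0,1), heading right
step 4 (move(4)): at (4,1), heading right
step 5 (move(4)): at (8,1), heading right
nothing shorter than 5 reaches the goal.

move(4), strafe(right, 2), turn(left), move(4), move(4)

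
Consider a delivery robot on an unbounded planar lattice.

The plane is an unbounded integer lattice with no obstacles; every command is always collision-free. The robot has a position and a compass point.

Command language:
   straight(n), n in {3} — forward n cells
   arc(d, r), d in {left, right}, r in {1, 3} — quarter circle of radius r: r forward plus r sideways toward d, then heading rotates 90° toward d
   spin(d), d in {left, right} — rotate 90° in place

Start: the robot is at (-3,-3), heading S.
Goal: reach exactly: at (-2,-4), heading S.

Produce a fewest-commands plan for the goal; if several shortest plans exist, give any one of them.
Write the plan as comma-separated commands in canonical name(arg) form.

spin(left), arc(right, 1)

initial: at (-3,-3), heading S
t=1 spin(left) ⇒ at (-3,-3), heading E
t=2 arc(right, 1) ⇒ at (-2,-4), heading S
nothing shorter than 2 reaches the goal.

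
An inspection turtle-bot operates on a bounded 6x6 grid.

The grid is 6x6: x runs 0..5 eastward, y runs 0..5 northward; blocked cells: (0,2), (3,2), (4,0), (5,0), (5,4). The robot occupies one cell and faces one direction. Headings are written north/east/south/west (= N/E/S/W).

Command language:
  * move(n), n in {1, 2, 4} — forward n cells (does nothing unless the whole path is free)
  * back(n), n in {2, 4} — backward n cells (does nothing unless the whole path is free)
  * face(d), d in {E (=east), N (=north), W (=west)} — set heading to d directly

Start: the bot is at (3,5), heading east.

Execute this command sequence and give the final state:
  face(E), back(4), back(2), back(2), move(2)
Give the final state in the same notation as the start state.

at (3,5), heading east

begin: at (3,5), heading east
[1] after face(E): at (3,5), heading east
[2] after back(4): at (3,5), heading east
[3] after back(2): at (1,5), heading east
[4] after back(2): at (1,5), heading east
[5] after move(2): at (3,5), heading east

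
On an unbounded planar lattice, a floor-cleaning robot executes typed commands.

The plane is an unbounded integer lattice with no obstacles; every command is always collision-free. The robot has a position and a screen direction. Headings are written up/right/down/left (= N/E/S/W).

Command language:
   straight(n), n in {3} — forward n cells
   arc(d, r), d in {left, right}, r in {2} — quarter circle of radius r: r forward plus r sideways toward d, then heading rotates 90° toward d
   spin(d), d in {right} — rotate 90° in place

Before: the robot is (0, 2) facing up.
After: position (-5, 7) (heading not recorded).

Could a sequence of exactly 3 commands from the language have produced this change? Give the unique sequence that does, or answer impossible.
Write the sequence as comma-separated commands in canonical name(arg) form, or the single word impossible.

straight(3), arc(left, 2), straight(3)

start: (0, 2) facing up
[1] after straight(3): (0, 5) facing up
[2] after arc(left, 2): (-2, 7) facing left
[3] after straight(3): (-5, 7) facing left
no rival 3-sequence matches.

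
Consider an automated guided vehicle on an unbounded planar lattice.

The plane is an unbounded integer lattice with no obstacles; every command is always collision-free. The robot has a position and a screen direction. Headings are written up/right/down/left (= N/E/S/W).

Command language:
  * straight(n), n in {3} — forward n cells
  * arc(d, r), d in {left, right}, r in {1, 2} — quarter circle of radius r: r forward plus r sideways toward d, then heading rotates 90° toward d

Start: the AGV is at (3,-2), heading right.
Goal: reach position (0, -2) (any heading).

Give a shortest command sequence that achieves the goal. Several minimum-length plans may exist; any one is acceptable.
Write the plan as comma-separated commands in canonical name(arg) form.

t0: at (3,-2), heading right
t=1 arc(right, 2) ⇒ at (5,-4), heading down
t=2 arc(right, 2) ⇒ at (3,-6), heading left
t=3 straight(3) ⇒ at (0,-6), heading left
t=4 arc(right, 2) ⇒ at (-2,-4), heading up
t=5 arc(right, 2) ⇒ at (0,-2), heading right
shorter routes all fall short; 5 is best.

arc(right, 2), arc(right, 2), straight(3), arc(right, 2), arc(right, 2)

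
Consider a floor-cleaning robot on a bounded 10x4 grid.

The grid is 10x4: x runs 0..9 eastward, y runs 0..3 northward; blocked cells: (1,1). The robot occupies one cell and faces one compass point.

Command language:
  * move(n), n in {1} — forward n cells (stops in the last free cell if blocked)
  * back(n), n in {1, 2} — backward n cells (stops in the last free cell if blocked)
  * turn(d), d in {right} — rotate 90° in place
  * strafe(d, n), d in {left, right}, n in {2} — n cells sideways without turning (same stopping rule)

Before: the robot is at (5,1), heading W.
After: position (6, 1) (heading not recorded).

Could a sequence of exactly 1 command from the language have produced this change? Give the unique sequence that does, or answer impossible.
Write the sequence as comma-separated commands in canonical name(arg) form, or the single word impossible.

start: at (5,1), heading W
t=1 back(1) ⇒ at (6,1), heading W
no other 1-command option fits: unique.

back(1)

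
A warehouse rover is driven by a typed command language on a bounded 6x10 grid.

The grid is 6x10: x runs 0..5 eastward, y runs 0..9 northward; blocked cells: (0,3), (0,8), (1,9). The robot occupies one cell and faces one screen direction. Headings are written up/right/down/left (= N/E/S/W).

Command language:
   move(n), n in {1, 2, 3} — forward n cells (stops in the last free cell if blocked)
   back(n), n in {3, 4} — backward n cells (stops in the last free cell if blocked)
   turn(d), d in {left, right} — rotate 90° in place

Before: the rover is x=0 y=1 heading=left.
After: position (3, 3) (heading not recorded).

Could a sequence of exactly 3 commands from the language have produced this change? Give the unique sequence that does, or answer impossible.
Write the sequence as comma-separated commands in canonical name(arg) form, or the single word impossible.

back(3), turn(right), move(2)

key: running move(2) before back(3) would end elsewhere — order is forced
initial: x=0 y=1 heading=left
[1] after back(3): x=3 y=1 heading=left
[2] after turn(right): x=3 y=1 heading=up
[3] after move(2): x=3 y=3 heading=up
no rival 3-sequence matches.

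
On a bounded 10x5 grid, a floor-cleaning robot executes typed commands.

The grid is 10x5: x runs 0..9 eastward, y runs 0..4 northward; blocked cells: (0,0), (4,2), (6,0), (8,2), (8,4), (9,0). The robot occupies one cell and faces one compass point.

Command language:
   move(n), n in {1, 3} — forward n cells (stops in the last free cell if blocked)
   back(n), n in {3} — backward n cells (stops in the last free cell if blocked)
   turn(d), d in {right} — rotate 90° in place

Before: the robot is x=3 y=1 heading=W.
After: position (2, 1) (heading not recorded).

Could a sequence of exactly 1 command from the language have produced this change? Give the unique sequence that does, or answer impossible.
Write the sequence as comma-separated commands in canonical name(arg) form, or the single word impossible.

initial: x=3 y=1 heading=W
1. move(1) → x=2 y=1 heading=W
no other 1-command option fits: unique.

move(1)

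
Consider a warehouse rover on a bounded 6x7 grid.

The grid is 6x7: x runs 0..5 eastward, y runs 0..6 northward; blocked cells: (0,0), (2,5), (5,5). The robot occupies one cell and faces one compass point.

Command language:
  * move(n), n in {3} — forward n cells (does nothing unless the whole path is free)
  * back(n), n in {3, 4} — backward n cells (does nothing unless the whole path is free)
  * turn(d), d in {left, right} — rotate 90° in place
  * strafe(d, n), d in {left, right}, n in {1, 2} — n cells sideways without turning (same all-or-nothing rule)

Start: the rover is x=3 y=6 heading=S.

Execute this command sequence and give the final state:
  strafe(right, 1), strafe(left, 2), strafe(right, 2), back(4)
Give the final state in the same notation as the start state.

x=2 y=6 heading=S

from: x=3 y=6 heading=S
t=1 strafe(right, 1) ⇒ x=2 y=6 heading=S
t=2 strafe(left, 2) ⇒ x=4 y=6 heading=S
t=3 strafe(right, 2) ⇒ x=2 y=6 heading=S
t=4 back(4) ⇒ x=2 y=6 heading=S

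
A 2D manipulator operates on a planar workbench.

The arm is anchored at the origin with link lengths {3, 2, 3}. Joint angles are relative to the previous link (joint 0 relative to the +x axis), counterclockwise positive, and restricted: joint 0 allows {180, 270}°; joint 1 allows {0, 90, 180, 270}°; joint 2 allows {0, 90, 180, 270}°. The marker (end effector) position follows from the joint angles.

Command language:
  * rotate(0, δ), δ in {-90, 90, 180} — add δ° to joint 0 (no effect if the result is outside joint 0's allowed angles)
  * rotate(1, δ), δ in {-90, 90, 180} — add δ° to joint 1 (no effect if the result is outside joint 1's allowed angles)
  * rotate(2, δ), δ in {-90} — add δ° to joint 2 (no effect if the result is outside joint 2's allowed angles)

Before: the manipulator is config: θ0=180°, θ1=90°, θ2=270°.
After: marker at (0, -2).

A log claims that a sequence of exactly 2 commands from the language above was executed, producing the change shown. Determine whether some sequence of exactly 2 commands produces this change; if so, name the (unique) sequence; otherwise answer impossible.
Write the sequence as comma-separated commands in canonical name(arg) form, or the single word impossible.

t0: config: θ0=180°, θ1=90°, θ2=270°
step 1 (rotate(2, -90)): config: θ0=180°, θ1=90°, θ2=180°
step 2 (rotate(2, -90)): config: θ0=180°, θ1=90°, θ2=90°
all 49 alternatives checked — unique.

rotate(2, -90), rotate(2, -90)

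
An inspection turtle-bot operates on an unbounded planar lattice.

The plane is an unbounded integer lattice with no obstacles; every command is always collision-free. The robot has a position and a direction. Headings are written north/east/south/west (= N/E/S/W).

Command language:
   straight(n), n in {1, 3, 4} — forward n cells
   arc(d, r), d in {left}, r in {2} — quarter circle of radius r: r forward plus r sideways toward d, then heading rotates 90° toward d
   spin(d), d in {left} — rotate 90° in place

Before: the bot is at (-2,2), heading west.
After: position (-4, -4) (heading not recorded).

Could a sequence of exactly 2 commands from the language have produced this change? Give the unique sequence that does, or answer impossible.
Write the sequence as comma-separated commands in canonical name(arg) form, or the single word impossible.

arc(left, 2), straight(4)

key: running straight(4) before arc(left, 2) would end elsewhere — order is forced
initial: at (-2,2), heading west
step 1 (arc(left, 2)): at (-4,0), heading south
step 2 (straight(4)): at (-4,-4), heading south
no other 2-command option fits: unique.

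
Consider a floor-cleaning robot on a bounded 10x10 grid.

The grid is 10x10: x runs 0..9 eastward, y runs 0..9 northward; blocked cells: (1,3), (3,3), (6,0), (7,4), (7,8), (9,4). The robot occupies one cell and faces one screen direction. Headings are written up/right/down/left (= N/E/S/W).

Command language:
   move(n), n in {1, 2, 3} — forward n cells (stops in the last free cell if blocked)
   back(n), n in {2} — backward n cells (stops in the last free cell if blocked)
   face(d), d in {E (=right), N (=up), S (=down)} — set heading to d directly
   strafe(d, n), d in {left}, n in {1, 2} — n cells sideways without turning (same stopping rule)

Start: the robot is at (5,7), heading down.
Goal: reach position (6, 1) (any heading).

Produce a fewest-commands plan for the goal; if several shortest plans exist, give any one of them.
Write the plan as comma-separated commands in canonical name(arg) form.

initial: at (5,7), heading down
t=1 move(3) ⇒ at (5,4), heading down
t=2 strafe(left, 2) ⇒ at (6,4), heading down
t=3 move(3) ⇒ at (6,1), heading down
nothing shorter than 3 reaches the goal.

move(3), strafe(left, 2), move(3)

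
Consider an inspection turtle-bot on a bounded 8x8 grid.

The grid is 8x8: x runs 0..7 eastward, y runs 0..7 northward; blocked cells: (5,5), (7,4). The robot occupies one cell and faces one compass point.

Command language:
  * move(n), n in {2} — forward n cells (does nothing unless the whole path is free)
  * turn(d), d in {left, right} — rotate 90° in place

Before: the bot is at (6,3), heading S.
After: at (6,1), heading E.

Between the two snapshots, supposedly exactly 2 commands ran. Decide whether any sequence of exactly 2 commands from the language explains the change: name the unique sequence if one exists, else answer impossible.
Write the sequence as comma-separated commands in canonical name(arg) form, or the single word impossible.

move(2), turn(left)

key: position moved to (6,1) AND the heading swung to E — translation plus rotation needed
t0: at (6,3), heading S
t=1 move(2) ⇒ at (6,1), heading S
t=2 turn(left) ⇒ at (6,1), heading E
uniquely the one of 9 2-step routes that fits.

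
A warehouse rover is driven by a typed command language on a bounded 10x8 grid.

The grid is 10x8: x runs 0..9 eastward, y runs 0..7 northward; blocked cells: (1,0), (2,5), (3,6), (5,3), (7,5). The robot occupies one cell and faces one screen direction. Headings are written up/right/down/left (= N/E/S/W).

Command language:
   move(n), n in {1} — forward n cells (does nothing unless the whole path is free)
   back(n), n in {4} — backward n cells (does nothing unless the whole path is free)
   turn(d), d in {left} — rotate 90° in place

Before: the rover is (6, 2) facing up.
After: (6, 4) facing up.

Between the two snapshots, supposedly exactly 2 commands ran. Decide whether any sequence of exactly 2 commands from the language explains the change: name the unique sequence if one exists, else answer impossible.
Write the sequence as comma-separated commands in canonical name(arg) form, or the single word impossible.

key: heading stays N — no command in the sequence turns
begin: (6, 2) facing up
t=1 move(1) ⇒ (6, 3) facing up
t=2 move(1) ⇒ (6, 4) facing up
no rival 2-sequence matches.

move(1), move(1)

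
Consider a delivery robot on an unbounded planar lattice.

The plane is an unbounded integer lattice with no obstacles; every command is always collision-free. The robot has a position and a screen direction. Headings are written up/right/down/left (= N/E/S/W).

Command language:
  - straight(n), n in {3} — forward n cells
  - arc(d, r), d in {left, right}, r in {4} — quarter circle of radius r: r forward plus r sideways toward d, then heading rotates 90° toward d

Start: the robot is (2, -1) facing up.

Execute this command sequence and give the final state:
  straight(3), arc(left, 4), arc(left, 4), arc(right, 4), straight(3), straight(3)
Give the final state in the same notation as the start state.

(-16, -2) facing left

begin: (2, -1) facing up
step 1 (straight(3)): (2, 2) facing up
step 2 (arc(left, 4)): (-2, 6) facing left
step 3 (arc(left, 4)): (-6, 2) facing down
step 4 (arc(right, 4)): (-10, -2) facing left
step 5 (straight(3)): (-13, -2) facing left
step 6 (straight(3)): (-16, -2) facing left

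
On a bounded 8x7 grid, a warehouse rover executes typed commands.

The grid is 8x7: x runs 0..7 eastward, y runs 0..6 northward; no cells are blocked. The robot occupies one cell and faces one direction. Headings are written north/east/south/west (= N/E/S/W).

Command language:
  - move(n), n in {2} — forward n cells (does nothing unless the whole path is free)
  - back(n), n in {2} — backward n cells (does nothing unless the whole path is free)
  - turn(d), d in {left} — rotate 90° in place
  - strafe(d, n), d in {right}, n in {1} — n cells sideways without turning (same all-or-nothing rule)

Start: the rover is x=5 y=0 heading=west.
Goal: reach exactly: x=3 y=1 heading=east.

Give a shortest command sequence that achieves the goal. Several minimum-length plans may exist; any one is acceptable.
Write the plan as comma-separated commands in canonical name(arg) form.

strafe(right, 1), move(2), turn(left), turn(left)

begin: x=5 y=0 heading=west
1. strafe(right, 1) → x=5 y=1 heading=west
2. move(2) → x=3 y=1 heading=west
3. turn(left) → x=3 y=1 heading=south
4. turn(left) → x=3 y=1 heading=east
shorter routes all fall short; 4 is best.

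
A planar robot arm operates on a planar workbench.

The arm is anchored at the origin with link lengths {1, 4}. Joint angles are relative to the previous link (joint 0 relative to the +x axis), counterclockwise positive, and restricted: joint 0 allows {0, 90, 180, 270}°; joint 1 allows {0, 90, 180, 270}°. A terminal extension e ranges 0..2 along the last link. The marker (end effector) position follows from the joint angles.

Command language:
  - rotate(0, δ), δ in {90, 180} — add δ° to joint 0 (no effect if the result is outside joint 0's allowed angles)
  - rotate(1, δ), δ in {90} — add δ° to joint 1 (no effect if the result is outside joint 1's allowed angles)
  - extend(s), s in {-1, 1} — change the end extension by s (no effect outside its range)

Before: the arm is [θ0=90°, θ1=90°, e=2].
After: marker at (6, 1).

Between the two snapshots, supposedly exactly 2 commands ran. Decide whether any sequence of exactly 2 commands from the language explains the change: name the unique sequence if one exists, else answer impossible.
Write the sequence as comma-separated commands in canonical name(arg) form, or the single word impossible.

rotate(1, 90), rotate(1, 90)

from: [θ0=90°, θ1=90°, e=2]
[1] after rotate(1, 90): [θ0=90°, θ1=180°, e=2]
[2] after rotate(1, 90): [θ0=90°, θ1=270°, e=2]
no other 2-command option fits: unique.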